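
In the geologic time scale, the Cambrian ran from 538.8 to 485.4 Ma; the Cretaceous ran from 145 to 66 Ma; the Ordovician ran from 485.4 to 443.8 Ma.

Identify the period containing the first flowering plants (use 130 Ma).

130 Ma lies between 145 and 66 Ma, so it falls in the Cretaceous.

Cretaceous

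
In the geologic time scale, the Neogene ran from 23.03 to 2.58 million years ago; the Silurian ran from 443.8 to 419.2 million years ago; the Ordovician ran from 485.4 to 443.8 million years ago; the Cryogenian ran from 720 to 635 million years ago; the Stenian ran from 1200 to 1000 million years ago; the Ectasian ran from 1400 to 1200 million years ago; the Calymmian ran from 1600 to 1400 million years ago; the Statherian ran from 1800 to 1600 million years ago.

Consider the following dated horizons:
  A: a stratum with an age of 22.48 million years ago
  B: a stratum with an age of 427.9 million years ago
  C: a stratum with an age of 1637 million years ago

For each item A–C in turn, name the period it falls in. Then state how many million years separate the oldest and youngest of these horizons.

A — Neogene; B — Silurian; C — Statherian; span 1614.52 million years

A: 22.48 Ma lies in 23.03–2.58 Ma, so Neogene.
B: 427.9 Ma lies in 443.8–419.2 Ma, so Silurian.
C: 1637 Ma lies in 1800–1600 Ma, so Statherian.
Oldest = 1637 Ma, youngest = 22.48 Ma → span 1614.52 Myr.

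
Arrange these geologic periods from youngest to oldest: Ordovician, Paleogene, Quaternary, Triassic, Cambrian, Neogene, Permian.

Quaternary, Neogene, Paleogene, Triassic, Permian, Ordovician, Cambrian

Era membership (oldest first within each) — Paleozoic: Cambrian, Ordovician, Permian; Mesozoic: Triassic; Cenozoic: Paleogene, Neogene, Quaternary. Paleozoic precedes Mesozoic, which precedes Cenozoic. Concatenating the groups in that era order and then reversing gives youngest to oldest.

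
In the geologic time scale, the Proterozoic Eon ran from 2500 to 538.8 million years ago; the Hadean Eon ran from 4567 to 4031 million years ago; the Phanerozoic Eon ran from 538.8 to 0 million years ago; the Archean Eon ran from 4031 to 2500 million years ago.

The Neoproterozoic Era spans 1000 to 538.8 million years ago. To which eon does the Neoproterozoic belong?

The Neoproterozoic (1000–538.8 Ma) lies entirely within 2500–538.8 Ma, the Proterozoic Eon.

Proterozoic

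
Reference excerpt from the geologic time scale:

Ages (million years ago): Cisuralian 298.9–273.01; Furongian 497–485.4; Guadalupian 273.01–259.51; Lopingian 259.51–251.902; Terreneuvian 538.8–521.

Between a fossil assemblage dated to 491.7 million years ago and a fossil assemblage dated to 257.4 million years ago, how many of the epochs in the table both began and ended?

2

491.7 Ma sits inside the Furongian (497–485.4) and 257.4 Ma inside the Lopingian (259.51–251.902); neither of those is wholly between the two dates.
The listed epochs lying completely between them are Cisuralian, Guadalupian — 2 in all.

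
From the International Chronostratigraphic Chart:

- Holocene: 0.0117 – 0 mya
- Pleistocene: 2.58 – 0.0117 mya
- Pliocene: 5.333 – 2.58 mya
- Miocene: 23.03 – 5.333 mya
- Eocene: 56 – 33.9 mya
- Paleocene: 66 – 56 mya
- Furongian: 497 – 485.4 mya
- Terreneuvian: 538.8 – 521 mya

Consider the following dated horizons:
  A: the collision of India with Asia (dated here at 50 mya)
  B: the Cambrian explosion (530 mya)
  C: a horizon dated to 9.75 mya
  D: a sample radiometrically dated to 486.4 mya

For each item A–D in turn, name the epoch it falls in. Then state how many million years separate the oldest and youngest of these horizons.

A — Eocene; B — Terreneuvian; C — Miocene; D — Furongian; span 520.25 million years

Match each age against the start–end ranges in the excerpt: A = 50 Ma → Eocene (56–33.9); B = 530 Ma → Terreneuvian (538.8–521); C = 9.75 Ma → Miocene (23.03–5.333); D = 486.4 Ma → Furongian (497–485.4).
The largest age is 530 Ma and the smallest is 9.75 Ma; their difference is 520.25 Myr.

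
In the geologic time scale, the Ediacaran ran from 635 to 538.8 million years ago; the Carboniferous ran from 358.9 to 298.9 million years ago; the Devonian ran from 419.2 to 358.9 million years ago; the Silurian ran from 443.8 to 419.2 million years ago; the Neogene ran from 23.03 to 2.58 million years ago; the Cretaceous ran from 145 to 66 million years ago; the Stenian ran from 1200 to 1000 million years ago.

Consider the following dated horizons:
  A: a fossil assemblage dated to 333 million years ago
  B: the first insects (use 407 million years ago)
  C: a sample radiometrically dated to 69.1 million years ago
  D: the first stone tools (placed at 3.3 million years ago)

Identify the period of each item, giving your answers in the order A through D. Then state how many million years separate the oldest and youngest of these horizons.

A: 333 Ma lies in 358.9–298.9 Ma, so Carboniferous.
B: 407 Ma lies in 419.2–358.9 Ma, so Devonian.
C: 69.1 Ma lies in 145–66 Ma, so Cretaceous.
D: 3.3 Ma lies in 23.03–2.58 Ma, so Neogene.
Oldest = 407 Ma, youngest = 3.3 Ma → span 403.7 Myr.

A — Carboniferous; B — Devonian; C — Cretaceous; D — Neogene; span 403.7 million years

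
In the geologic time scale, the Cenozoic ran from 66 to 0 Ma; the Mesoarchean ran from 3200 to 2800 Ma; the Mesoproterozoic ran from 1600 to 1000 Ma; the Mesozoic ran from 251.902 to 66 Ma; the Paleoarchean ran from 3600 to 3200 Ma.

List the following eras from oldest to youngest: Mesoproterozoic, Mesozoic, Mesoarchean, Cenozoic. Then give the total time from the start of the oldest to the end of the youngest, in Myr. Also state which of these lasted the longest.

Start ages (Ma): Mesoarchean 3200, Mesoproterozoic 1600, Mesozoic 251.902, Cenozoic 66.
Ordered oldest to youngest: Mesoarchean, Mesoproterozoic, Mesozoic, Cenozoic.
Span = 3200 − 0 = 3200 Myr.
Durations: Mesoarchean 400, Cenozoic 66, Mesoproterozoic 600, Mesozoic 185.902 → longest is Mesoproterozoic (600 Myr).

Mesoarchean, Mesoproterozoic, Mesozoic, Cenozoic; total span 3200 Myr; longest is Mesoproterozoic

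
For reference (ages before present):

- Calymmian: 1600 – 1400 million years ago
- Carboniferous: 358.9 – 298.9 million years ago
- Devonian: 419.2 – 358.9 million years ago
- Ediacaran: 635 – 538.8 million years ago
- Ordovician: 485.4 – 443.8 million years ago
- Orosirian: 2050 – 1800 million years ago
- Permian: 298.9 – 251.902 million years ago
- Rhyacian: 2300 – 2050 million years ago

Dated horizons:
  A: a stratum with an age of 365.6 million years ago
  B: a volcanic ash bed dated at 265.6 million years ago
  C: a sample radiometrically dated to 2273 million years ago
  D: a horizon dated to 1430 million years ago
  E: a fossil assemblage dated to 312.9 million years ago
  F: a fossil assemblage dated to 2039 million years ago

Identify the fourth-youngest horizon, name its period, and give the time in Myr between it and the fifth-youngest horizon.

Smaller Ma means younger, so youngest first: B 265.6 < E 312.9 < A 365.6 < D 1430 < F 2039 < C 2273.
Counting 4 along gives D (1430 Ma); the excerpt puts that inside the Calymmian, 1600–1400 Ma.
Next in line is F (2039 Ma), and 2039 − 1430 = 609 Myr.

D, in the Calymmian; 609 million years to F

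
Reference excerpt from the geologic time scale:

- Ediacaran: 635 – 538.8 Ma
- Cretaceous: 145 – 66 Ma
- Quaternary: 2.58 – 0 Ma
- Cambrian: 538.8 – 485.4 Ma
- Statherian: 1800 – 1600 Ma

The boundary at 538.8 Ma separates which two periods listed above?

The Ediacaran ends at 538.8 Ma and the Cambrian begins at 538.8 Ma, so they share that boundary.

Ediacaran and Cambrian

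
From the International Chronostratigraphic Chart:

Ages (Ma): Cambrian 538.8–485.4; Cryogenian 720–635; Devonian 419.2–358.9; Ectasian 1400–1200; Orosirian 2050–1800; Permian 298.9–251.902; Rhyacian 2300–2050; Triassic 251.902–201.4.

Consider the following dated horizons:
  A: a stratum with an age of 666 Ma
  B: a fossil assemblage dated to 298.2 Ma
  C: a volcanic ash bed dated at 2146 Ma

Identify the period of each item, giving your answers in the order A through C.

A — Cryogenian; B — Permian; C — Rhyacian

Match each age against the start–end ranges in the excerpt: A = 666 Ma → Cryogenian (720–635); B = 298.2 Ma → Permian (298.9–251.902); C = 2146 Ma → Rhyacian (2300–2050).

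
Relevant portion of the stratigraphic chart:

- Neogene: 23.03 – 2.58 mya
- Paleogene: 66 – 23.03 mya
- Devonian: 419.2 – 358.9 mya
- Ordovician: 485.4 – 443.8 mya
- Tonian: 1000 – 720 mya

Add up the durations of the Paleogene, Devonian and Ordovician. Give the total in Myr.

Each duration: Paleogene = 42.97; Devonian = 60.3; Ordovician = 41.6.
Sum: 42.97 + 60.3 + 41.6 = 144.87 Myr.

144.87 million years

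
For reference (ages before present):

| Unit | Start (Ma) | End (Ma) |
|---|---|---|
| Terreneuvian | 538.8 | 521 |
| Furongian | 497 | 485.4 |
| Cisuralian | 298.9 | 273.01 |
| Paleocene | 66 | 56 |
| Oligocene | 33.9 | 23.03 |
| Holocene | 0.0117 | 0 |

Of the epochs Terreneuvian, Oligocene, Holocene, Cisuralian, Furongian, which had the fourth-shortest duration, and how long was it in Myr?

Durations: Terreneuvian 17.8; Oligocene 10.87; Holocene 0.0117; Cisuralian 25.89; Furongian 11.6 Myr.
Sorted shortest-first: Holocene (0.0117), Oligocene (10.87), Furongian (11.6), Terreneuvian (17.8), Cisuralian (25.89).
The fourth shortest is Terreneuvian at 17.8 Myr.

Terreneuvian, 17.8 million years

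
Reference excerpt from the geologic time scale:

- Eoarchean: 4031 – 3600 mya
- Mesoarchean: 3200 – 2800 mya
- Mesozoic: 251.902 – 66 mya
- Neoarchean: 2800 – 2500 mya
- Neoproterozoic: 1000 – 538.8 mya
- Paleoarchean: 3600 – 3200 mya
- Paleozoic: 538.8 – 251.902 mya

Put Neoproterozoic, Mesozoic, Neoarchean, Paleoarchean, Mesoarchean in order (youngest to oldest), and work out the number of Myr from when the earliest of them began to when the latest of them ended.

From the excerpt: Neoproterozoic 1000–538.8; Mesozoic 251.902–66; Neoarchean 2800–2500; Paleoarchean 3600–3200; Mesoarchean 3200–2800 (Ma).
Larger Ma is earlier, so the oldest is Paleoarchean and the youngest is Mesozoic; youngest to oldest: Mesozoic, Neoproterozoic, Neoarchean, Mesoarchean, Paleoarchean.
Oldest start 3600 minus youngest end 66 gives 3534 Myr overall.

Mesozoic → Neoproterozoic → Neoarchean → Mesoarchean → Paleoarchean; total span 3534 Myr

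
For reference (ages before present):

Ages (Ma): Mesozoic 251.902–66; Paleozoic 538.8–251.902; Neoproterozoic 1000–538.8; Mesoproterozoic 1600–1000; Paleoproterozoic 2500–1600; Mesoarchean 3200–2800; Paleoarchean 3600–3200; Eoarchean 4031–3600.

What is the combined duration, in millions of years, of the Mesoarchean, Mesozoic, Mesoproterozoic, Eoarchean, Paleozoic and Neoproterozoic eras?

Each duration: Mesoarchean = 400; Mesozoic = 185.902; Mesoproterozoic = 600; Eoarchean = 431; Paleozoic = 286.898; Neoproterozoic = 461.2.
Sum: 400 + 185.902 + 600 + 431 + 286.898 + 461.2 = 2365 Myr.

2365 million years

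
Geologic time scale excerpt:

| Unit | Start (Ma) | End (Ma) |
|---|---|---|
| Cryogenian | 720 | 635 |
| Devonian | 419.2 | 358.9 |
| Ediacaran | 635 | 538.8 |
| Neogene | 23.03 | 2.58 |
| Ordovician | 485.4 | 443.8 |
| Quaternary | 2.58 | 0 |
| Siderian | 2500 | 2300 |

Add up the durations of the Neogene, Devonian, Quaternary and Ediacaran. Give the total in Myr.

Each duration: Neogene = 20.45; Devonian = 60.3; Quaternary = 2.58; Ediacaran = 96.2.
Sum: 20.45 + 60.3 + 2.58 + 96.2 = 179.53 Myr.

179.53 million years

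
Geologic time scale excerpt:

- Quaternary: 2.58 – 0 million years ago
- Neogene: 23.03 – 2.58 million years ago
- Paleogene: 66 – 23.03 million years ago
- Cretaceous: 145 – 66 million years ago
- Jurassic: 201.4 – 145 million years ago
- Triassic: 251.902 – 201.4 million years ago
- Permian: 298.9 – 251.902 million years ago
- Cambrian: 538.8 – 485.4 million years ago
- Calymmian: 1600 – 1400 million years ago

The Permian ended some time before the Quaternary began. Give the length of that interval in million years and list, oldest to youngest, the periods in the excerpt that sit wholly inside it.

End of Permian = 251.902 Ma; start of Quaternary = 2.58 Ma.
Gap = 251.902 − 2.58 = 249.322 Myr.
Periods wholly inside 251.902–2.58 Ma: Triassic (251.902–201.4), Jurassic (201.4–145), Cretaceous (145–66), Paleogene (66–23.03), Neogene (23.03–2.58).

249.322 million years; Triassic, Jurassic, Cretaceous, Paleogene, Neogene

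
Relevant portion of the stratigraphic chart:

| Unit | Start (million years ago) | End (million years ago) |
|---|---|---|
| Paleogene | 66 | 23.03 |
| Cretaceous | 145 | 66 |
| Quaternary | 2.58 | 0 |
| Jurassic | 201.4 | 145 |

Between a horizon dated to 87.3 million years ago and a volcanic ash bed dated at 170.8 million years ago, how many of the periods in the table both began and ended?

Checking each listed span, none has both start < 170.8 Ma and end > 87.3 Ma — every period straddles one of the two dates or lies outside them — so the count is 0.

0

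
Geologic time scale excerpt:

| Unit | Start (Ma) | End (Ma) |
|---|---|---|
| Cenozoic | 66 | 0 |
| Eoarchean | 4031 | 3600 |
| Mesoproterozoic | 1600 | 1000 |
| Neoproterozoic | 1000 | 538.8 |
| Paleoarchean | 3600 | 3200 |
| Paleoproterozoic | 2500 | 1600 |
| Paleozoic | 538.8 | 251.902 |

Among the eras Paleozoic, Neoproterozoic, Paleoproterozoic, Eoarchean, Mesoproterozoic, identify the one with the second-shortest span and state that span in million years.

Eoarchean, 431 million years

Durations: Paleozoic 286.898; Neoproterozoic 461.2; Paleoproterozoic 900; Eoarchean 431; Mesoproterozoic 600 Myr.
Sorted shortest-first: Paleozoic (286.898), Eoarchean (431), Neoproterozoic (461.2), Mesoproterozoic (600), Paleoproterozoic (900).
The second shortest is Eoarchean at 431 Myr.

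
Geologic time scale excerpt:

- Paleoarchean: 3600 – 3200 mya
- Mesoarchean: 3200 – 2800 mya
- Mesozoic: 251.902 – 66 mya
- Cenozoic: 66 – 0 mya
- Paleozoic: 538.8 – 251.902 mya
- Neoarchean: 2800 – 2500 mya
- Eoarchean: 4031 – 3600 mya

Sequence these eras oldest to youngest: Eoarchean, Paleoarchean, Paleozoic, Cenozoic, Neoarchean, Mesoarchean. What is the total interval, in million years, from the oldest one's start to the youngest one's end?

From the excerpt: Eoarchean 4031–3600; Paleoarchean 3600–3200; Paleozoic 538.8–251.902; Cenozoic 66–0; Neoarchean 2800–2500; Mesoarchean 3200–2800 (Ma).
Larger Ma is earlier, so the oldest is Eoarchean and the youngest is Cenozoic; oldest to youngest: Eoarchean, Paleoarchean, Mesoarchean, Neoarchean, Paleozoic, Cenozoic.
Oldest start 4031 minus youngest end 0 gives 4031 Myr overall.

Eoarchean → Paleoarchean → Mesoarchean → Neoarchean → Paleozoic → Cenozoic; total span 4031 Myr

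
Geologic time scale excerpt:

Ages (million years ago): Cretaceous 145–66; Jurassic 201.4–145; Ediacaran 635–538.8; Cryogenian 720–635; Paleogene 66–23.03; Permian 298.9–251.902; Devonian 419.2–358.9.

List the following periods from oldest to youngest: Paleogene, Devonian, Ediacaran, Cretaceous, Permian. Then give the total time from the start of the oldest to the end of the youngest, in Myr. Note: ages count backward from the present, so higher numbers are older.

Ediacaran → Devonian → Permian → Cretaceous → Paleogene; total span 611.97 Myr

From the excerpt: Paleogene 66–23.03; Devonian 419.2–358.9; Ediacaran 635–538.8; Cretaceous 145–66; Permian 298.9–251.902 (Ma).
Larger Ma is earlier, so the oldest is Ediacaran and the youngest is Paleogene; oldest to youngest: Ediacaran, Devonian, Permian, Cretaceous, Paleogene.
Oldest start 635 minus youngest end 23.03 gives 611.97 Myr overall.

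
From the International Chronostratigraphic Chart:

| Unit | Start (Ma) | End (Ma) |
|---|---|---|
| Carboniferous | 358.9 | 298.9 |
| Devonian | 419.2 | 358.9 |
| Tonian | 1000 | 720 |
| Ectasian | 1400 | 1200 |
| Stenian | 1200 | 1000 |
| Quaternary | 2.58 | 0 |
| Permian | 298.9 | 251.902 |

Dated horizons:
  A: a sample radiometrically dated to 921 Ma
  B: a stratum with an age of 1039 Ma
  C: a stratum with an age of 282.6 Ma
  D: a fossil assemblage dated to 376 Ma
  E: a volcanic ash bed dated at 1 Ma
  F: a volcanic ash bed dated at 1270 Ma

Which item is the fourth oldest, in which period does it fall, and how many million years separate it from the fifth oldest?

Sorted oldest-first by Ma: F (1270), B (1039), A (921), D (376), C (282.6), E (1).
The fourth oldest is D at 376 Ma, which lies in 419.2–358.9 Ma: the Devonian.
The fifth oldest is C at 282.6 Ma; separation = |376 − 282.6| = 93.4 Myr.

D, in the Devonian; 93.4 million years to C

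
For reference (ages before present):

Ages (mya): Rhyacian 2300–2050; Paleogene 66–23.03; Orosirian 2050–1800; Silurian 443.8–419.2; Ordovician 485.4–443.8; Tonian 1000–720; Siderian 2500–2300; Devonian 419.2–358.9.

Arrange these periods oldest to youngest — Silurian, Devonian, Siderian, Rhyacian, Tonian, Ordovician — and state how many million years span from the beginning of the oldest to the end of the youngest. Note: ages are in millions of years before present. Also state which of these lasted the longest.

Siderian, Rhyacian, Tonian, Ordovician, Silurian, Devonian; total span 2141.1 Myr; longest is Tonian

From the excerpt: Silurian 443.8–419.2; Devonian 419.2–358.9; Siderian 2500–2300; Rhyacian 2300–2050; Tonian 1000–720; Ordovician 485.4–443.8 (Ma).
Larger Ma is earlier, so the oldest is Siderian and the youngest is Devonian; oldest to youngest: Siderian, Rhyacian, Tonian, Ordovician, Silurian, Devonian.
Oldest start 2500 minus youngest end 358.9 gives 2141.1 Myr overall.
Individual lengths (start − end): Silurian 24.6; Tonian 280; Devonian 60.3; Ordovician 41.6; Siderian 200; Rhyacian 250. The largest is Tonian at 280 Myr.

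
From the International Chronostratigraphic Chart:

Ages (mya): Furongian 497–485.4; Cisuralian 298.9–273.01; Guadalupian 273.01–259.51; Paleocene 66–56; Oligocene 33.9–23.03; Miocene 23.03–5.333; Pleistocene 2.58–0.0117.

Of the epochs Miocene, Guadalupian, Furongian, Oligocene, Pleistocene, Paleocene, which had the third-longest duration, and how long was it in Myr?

Durations: Miocene 17.697; Guadalupian 13.5; Furongian 11.6; Oligocene 10.87; Pleistocene 2.5683; Paleocene 10 Myr.
Sorted longest-first: Miocene (17.697), Guadalupian (13.5), Furongian (11.6), Oligocene (10.87), Paleocene (10), Pleistocene (2.5683).
The third longest is Furongian at 11.6 Myr.

Furongian, 11.6 million years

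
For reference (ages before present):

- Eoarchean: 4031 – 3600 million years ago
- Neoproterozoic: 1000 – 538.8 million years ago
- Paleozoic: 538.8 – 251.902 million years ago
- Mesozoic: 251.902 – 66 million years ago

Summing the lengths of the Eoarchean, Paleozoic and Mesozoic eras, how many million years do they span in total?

Duration is start − end for each: (4031 − 3600) + (538.8 − 251.902) + (251.902 − 66).
That is 431 + 286.898 + 185.902, which totals 903.8 million years.

903.8 million years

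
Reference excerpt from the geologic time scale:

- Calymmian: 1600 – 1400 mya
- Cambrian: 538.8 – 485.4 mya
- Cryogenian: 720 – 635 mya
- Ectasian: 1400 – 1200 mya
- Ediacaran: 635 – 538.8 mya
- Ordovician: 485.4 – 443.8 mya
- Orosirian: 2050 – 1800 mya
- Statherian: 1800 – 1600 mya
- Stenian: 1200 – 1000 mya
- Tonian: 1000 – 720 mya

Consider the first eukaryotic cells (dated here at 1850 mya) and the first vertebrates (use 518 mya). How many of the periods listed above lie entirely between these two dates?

7

1850 Ma sits inside the Orosirian (2050–1800) and 518 Ma inside the Cambrian (538.8–485.4); neither of those is wholly between the two dates.
The listed periods lying completely between them are Statherian, Calymmian, Ectasian, Stenian, Tonian, Cryogenian, Ediacaran — 7 in all.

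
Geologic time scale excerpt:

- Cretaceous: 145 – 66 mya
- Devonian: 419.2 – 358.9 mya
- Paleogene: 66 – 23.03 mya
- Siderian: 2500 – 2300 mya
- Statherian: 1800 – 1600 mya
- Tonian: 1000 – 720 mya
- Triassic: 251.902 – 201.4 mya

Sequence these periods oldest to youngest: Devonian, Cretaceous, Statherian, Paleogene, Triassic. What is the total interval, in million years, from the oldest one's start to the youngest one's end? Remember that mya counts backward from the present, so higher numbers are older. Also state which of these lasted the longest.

Statherian, Devonian, Triassic, Cretaceous, Paleogene; total span 1776.97 Myr; longest is Statherian

Start ages (Ma): Statherian 1800, Devonian 419.2, Triassic 251.902, Cretaceous 145, Paleogene 66.
Ordered oldest to youngest: Statherian, Devonian, Triassic, Cretaceous, Paleogene.
Span = 1800 − 23.03 = 1776.97 Myr.
Durations: Cretaceous 79, Triassic 50.502, Statherian 200, Devonian 60.3, Paleogene 42.97 → longest is Statherian (200 Myr).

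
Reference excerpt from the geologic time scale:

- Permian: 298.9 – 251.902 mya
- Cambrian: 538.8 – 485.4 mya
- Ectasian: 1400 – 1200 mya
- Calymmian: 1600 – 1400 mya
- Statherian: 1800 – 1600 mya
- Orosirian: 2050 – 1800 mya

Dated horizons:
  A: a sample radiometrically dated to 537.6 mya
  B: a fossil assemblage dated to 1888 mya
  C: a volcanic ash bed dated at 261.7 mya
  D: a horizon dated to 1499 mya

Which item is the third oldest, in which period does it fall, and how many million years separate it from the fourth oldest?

A, in the Cambrian; 275.9 million years to C

Larger Ma means older, so oldest first: B 1888 > D 1499 > A 537.6 > C 261.7.
Counting 3 along gives A (537.6 Ma); the excerpt puts that inside the Cambrian, 538.8–485.4 Ma.
Next in line is C (261.7 Ma), and 537.6 − 261.7 = 275.9 Myr.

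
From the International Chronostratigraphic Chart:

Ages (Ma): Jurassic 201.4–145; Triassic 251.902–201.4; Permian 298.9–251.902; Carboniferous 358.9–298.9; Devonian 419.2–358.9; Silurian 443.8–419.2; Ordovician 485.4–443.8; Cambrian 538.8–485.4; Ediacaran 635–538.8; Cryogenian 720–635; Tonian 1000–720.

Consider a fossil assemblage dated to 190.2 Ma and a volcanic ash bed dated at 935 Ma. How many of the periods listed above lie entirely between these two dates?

935 Ma sits inside the Tonian (1000–720) and 190.2 Ma inside the Jurassic (201.4–145); neither of those is wholly between the two dates.
The listed periods lying completely between them are Cryogenian, Ediacaran, Cambrian, Ordovician, Silurian, Devonian, Carboniferous, Permian, Triassic — 9 in all.

9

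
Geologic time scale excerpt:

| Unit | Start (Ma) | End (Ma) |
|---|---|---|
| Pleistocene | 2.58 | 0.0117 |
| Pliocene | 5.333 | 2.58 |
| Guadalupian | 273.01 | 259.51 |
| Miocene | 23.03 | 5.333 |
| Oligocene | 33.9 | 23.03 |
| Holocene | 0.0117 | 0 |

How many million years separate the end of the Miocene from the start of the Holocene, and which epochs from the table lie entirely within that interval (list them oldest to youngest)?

The Miocene closes at 5.333 Ma and the Holocene opens at 0.0117 Ma, so the interval is 5.333 − 0.0117 = 5.3213 Myr.
An epoch fits inside if it starts at or after 5.333 Ma and ends at or before 0.0117 Ma; oldest first that gives Pliocene, Pleistocene.

5.3213 million years; Pliocene, Pleistocene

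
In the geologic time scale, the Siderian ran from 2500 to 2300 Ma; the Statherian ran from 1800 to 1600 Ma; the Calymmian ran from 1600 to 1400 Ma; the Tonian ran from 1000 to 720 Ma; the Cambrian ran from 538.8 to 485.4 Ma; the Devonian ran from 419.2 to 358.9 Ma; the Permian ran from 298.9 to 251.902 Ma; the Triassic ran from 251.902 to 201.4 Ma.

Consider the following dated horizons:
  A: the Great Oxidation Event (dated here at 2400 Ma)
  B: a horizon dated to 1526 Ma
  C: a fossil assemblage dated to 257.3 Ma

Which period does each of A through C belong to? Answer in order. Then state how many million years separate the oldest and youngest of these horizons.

A: 2400 Ma lies in 2500–2300 Ma, so Siderian.
B: 1526 Ma lies in 1600–1400 Ma, so Calymmian.
C: 257.3 Ma lies in 298.9–251.902 Ma, so Permian.
Oldest = 2400 Ma, youngest = 257.3 Ma → span 2142.7 Myr.

A — Siderian; B — Calymmian; C — Permian; span 2142.7 million years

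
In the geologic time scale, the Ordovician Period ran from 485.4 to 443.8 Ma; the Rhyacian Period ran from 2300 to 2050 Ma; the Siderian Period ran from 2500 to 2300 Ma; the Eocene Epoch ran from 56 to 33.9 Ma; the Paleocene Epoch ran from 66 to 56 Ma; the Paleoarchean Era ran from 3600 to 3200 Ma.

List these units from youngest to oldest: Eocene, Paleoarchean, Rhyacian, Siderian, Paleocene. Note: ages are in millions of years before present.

Read off each span (Ma): Eocene 56–33.9; Paleoarchean 3600–3200; Rhyacian 2300–2050; Siderian 2500–2300; Paleocene 66–56.
Larger Ma is older, so oldest→youngest is Paleoarchean, Siderian, Rhyacian, Paleocene, Eocene; reverse it for youngest→oldest.

Eocene → Paleocene → Rhyacian → Siderian → Paleoarchean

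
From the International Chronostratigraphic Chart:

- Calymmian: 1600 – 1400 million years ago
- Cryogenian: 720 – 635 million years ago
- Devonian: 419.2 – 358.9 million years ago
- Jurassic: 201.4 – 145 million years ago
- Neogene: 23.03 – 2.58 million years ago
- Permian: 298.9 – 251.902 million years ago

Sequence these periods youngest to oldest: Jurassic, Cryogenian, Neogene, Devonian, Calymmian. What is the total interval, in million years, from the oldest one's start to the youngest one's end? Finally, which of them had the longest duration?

From the excerpt: Jurassic 201.4–145; Cryogenian 720–635; Neogene 23.03–2.58; Devonian 419.2–358.9; Calymmian 1600–1400 (Ma).
Larger Ma is earlier, so the oldest is Calymmian and the youngest is Neogene; youngest to oldest: Neogene, Jurassic, Devonian, Cryogenian, Calymmian.
Oldest start 1600 minus youngest end 2.58 gives 1597.42 Myr overall.
Individual lengths (start − end): Calymmian 200; Neogene 20.45; Devonian 60.3; Cryogenian 85; Jurassic 56.4. The largest is Calymmian at 200 Myr.

Neogene → Jurassic → Devonian → Cryogenian → Calymmian; total span 1597.42 Myr; longest is Calymmian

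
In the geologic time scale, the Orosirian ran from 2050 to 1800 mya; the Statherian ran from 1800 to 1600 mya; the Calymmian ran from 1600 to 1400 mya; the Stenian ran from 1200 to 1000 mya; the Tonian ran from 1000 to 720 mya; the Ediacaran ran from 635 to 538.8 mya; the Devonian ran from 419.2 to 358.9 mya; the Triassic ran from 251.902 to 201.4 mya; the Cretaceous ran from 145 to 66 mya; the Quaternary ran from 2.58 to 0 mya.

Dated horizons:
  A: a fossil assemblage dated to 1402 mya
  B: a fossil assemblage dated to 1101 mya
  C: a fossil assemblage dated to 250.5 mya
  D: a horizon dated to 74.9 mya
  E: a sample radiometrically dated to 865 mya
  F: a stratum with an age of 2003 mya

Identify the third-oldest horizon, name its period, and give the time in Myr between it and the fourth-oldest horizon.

Larger Ma means older, so oldest first: F 2003 > A 1402 > B 1101 > E 865 > C 250.5 > D 74.9.
Counting 3 along gives B (1101 Ma); the excerpt puts that inside the Stenian, 1200–1000 Ma.
Next in line is E (865 Ma), and 1101 − 865 = 236 Myr.

B, in the Stenian; 236 million years to E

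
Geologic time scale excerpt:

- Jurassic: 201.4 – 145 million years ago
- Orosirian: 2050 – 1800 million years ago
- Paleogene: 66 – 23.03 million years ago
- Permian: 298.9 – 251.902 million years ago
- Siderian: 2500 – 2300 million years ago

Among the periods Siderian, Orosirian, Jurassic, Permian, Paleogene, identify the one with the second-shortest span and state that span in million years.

Durations: Siderian 200; Orosirian 250; Jurassic 56.4; Permian 46.998; Paleogene 42.97 Myr.
Sorted shortest-first: Paleogene (42.97), Permian (46.998), Jurassic (56.4), Siderian (200), Orosirian (250).
The second shortest is Permian at 46.998 Myr.

Permian, 46.998 million years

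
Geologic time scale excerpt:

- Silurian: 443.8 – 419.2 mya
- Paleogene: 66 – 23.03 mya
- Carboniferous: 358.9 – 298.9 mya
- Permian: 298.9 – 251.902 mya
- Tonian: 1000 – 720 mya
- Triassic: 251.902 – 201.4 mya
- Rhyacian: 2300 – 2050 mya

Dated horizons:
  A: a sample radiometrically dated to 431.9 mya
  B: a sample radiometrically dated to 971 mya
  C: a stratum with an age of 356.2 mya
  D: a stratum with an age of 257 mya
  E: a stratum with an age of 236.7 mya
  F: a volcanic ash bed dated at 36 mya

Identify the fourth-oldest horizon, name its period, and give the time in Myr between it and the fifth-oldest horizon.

Larger Ma means older, so oldest first: B 971 > A 431.9 > C 356.2 > D 257 > E 236.7 > F 36.
Counting 4 along gives D (257 Ma); the excerpt puts that inside the Permian, 298.9–251.902 Ma.
Next in line is E (236.7 Ma), and 257 − 236.7 = 20.3 Myr.

D, in the Permian; 20.3 million years to E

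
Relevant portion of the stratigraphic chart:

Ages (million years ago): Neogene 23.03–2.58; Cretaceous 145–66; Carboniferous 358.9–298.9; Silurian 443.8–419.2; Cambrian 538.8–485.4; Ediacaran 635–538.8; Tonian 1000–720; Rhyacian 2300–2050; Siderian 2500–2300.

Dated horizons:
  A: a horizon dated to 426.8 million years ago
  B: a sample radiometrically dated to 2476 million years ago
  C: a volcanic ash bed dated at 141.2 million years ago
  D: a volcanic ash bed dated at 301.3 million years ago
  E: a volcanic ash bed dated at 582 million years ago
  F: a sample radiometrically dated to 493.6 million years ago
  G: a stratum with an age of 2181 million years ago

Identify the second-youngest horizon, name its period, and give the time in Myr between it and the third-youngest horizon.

Smaller Ma means younger, so youngest first: C 141.2 < D 301.3 < A 426.8 < F 493.6 < E 582 < G 2181 < B 2476.
Counting 2 along gives D (301.3 Ma); the excerpt puts that inside the Carboniferous, 358.9–298.9 Ma.
Next in line is A (426.8 Ma), and 426.8 − 301.3 = 125.5 Myr.

D, in the Carboniferous; 125.5 million years to A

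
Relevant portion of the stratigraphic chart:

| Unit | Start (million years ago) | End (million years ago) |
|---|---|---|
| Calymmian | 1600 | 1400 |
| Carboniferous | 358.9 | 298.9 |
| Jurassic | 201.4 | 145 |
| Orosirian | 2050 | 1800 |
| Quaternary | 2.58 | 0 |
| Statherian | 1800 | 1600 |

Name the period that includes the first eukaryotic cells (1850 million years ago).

Orosirian

1850 Ma lies between 2050 and 1800 Ma, so it falls in the Orosirian.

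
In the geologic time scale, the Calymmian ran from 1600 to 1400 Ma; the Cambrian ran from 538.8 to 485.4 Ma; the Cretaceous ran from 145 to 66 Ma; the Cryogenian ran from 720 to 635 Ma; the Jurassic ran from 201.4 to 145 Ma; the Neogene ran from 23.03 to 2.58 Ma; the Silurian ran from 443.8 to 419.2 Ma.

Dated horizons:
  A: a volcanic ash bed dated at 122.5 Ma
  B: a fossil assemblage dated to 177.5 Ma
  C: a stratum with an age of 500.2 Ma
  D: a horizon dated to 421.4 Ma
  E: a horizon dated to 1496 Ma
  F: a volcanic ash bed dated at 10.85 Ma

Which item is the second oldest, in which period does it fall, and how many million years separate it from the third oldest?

Sorted oldest-first by Ma: E (1496), C (500.2), D (421.4), B (177.5), A (122.5), F (10.85).
The second oldest is C at 500.2 Ma, which lies in 538.8–485.4 Ma: the Cambrian.
The third oldest is D at 421.4 Ma; separation = |500.2 − 421.4| = 78.8 Myr.

C, in the Cambrian; 78.8 million years to D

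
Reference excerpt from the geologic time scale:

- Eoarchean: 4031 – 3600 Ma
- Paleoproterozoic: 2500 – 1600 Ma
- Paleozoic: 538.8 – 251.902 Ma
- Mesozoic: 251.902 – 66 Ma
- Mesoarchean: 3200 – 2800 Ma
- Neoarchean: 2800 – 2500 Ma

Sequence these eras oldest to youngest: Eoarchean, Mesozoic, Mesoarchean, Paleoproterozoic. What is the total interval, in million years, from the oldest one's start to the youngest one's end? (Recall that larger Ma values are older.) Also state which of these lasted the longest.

From the excerpt: Eoarchean 4031–3600; Mesozoic 251.902–66; Mesoarchean 3200–2800; Paleoproterozoic 2500–1600 (Ma).
Larger Ma is earlier, so the oldest is Eoarchean and the youngest is Mesozoic; oldest to youngest: Eoarchean, Mesoarchean, Paleoproterozoic, Mesozoic.
Oldest start 4031 minus youngest end 66 gives 3965 Myr overall.
Individual lengths (start − end): Mesozoic 185.902; Paleoproterozoic 900; Mesoarchean 400; Eoarchean 431. The largest is Paleoproterozoic at 900 Myr.

Eoarchean, Mesoarchean, Paleoproterozoic, Mesozoic; total span 3965 Myr; longest is Paleoproterozoic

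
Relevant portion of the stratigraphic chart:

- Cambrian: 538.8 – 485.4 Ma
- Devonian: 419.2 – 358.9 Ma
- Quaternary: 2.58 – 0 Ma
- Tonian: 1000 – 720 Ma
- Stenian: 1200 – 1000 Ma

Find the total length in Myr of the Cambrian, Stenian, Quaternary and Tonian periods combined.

Each duration: Cambrian = 53.4; Stenian = 200; Quaternary = 2.58; Tonian = 280.
Sum: 53.4 + 200 + 2.58 + 280 = 535.98 Myr.

535.98 million years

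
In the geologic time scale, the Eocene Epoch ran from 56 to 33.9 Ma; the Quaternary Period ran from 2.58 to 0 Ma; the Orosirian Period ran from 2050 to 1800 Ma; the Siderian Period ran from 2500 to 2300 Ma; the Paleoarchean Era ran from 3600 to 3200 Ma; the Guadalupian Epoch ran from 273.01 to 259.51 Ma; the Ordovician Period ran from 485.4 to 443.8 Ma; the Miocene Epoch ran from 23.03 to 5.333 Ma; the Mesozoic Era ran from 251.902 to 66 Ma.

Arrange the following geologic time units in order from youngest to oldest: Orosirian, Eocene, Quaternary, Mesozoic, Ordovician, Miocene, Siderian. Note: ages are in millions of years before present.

The oldest of these is Siderian (starts 2500 Ma) and the youngest is Quaternary (ends 0 Ma).
In between, by decreasing start age: Orosirian (2050), Ordovician (485.4), Mesozoic (251.902), Eocene (56), Miocene (23.03).
Listing youngest first means reversing that sequence.

Quaternary → Miocene → Eocene → Mesozoic → Ordovician → Orosirian → Siderian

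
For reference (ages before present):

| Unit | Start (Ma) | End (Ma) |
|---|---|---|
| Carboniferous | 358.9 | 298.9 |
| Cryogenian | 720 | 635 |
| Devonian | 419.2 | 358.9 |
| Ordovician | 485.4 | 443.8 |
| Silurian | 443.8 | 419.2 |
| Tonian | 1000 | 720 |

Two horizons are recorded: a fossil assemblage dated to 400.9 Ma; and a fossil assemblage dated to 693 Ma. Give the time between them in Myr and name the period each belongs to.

292.1 million years apart; the first in the Devonian, the second in the Cryogenian

Elapsed time: 693 − 400.9 = 292.1 Myr.
400.9 Ma lies within 419.2–358.9 Ma: Devonian.
693 Ma lies within 720–635 Ma: Cryogenian.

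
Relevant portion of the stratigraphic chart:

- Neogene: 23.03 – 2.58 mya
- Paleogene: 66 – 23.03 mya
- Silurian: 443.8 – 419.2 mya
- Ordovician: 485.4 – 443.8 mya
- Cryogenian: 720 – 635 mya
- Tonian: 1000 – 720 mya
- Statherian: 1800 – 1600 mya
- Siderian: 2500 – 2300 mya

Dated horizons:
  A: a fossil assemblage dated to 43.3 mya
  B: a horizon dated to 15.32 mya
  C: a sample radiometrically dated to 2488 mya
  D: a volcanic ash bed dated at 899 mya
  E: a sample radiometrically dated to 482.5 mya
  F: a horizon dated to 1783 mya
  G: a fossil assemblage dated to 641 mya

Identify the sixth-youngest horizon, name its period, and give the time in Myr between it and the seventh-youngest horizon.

F, in the Statherian; 705 million years to C

Sorted youngest-first by Ma: B (15.32), A (43.3), E (482.5), G (641), D (899), F (1783), C (2488).
The sixth youngest is F at 1783 Ma, which lies in 1800–1600 Ma: the Statherian.
The seventh youngest is C at 2488 Ma; separation = |1783 − 2488| = 705 Myr.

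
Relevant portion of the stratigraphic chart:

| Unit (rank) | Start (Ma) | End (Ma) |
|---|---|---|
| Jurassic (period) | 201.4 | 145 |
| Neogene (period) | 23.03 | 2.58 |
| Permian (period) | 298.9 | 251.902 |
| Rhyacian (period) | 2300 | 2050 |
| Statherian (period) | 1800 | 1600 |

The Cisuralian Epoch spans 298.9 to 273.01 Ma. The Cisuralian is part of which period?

Permian

The Cisuralian (298.9–273.01 Ma) lies entirely within 298.9–251.902 Ma, the Permian Period.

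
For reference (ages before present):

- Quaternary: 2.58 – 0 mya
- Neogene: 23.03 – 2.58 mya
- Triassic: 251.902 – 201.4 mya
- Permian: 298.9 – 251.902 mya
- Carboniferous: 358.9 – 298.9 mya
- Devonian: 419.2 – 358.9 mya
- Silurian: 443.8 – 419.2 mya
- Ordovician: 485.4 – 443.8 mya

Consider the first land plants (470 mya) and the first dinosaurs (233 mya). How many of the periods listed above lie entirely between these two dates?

4

The older date is 470 Ma and the younger is 233 Ma.
Periods with start < 470 and end > 233 Ma: Silurian (443.8–419.2), Devonian (419.2–358.9), Carboniferous (358.9–298.9), Permian (298.9–251.902).
That is 4 complete periods.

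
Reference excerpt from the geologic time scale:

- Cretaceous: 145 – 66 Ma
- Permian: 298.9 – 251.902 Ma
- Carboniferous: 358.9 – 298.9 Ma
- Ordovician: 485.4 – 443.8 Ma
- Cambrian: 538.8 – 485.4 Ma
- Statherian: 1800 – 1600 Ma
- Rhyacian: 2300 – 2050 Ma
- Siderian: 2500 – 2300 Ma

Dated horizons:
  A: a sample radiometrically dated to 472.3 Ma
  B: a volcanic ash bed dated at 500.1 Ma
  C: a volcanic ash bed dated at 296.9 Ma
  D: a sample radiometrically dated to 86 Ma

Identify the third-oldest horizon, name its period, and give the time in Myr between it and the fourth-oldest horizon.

C, in the Permian; 210.9 million years to D

Sorted oldest-first by Ma: B (500.1), A (472.3), C (296.9), D (86).
The third oldest is C at 296.9 Ma, which lies in 298.9–251.902 Ma: the Permian.
The fourth oldest is D at 86 Ma; separation = |296.9 − 86| = 210.9 Myr.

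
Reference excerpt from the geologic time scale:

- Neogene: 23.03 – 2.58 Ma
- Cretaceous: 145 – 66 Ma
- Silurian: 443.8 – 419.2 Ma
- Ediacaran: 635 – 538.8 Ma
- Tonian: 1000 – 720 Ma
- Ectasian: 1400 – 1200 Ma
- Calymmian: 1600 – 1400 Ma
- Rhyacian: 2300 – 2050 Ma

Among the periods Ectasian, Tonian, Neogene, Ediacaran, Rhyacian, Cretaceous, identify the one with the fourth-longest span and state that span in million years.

Durations: Ectasian 200; Tonian 280; Neogene 20.45; Ediacaran 96.2; Rhyacian 250; Cretaceous 79 Myr.
Sorted longest-first: Tonian (280), Rhyacian (250), Ectasian (200), Ediacaran (96.2), Cretaceous (79), Neogene (20.45).
The fourth longest is Ediacaran at 96.2 Myr.

Ediacaran, 96.2 million years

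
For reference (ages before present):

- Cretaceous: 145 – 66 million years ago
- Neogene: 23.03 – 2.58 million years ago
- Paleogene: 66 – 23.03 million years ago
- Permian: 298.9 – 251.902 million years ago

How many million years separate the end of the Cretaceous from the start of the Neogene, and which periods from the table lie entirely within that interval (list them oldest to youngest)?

42.97 million years; Paleogene

The Cretaceous closes at 66 Ma and the Neogene opens at 23.03 Ma, so the interval is 66 − 23.03 = 42.97 Myr.
A period fits inside if it starts at or after 66 Ma and ends at or before 23.03 Ma; oldest first that gives Paleogene.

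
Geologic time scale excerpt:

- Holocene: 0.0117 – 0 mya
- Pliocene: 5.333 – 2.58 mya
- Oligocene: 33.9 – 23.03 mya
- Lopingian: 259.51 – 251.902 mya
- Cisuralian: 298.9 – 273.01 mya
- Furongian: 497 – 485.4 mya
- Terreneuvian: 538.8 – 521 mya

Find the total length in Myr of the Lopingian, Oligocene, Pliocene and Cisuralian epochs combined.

47.121 million years

Duration is start − end for each: (259.51 − 251.902) + (33.9 − 23.03) + (5.333 − 2.58) + (298.9 − 273.01).
That is 7.608 + 10.87 + 2.753 + 25.89, which totals 47.121 million years.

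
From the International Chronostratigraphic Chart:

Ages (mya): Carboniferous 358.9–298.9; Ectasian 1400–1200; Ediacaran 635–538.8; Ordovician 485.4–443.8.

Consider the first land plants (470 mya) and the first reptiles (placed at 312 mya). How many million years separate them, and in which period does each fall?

Elapsed time: 470 − 312 = 158 Myr.
470 Ma lies within 485.4–443.8 Ma: Ordovician.
312 Ma lies within 358.9–298.9 Ma: Carboniferous.

158 million years apart; the first in the Ordovician, the second in the Carboniferous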